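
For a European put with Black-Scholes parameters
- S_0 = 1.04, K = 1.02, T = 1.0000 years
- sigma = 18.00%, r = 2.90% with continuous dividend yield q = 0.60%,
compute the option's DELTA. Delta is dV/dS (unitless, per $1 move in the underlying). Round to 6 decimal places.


d1 = 0.3256560325; d2 = 0.1456560325
phi(d1) = 0.3783390760; exp(-qT) = 0.9940179641; exp(-rT) = 0.9714164645
N(-d1) = 0.3723423066
Delta = -exp(-qT) * N(-d1) = -0.9940179641 * 0.3723423066 = -0.370115

Answer: Delta = -0.370115


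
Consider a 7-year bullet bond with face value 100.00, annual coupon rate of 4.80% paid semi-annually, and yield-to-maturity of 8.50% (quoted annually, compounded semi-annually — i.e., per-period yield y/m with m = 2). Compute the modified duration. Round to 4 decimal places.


Coupon per period c = face * coupon_rate / m = 2.400000
Periods per year m = 2; per-period yield y/m = 0.042500
Number of cashflows N = 14
Cashflows (t years, CF_t, discount factor 1/(1+y/m)^(m*t), PV):
  t = 0.5000: CF_t = 2.400000, DF = 0.959233, PV = 2.302158
  t = 1.0000: CF_t = 2.400000, DF = 0.920127, PV = 2.208305
  t = 1.5000: CF_t = 2.400000, DF = 0.882616, PV = 2.118278
  t = 2.0000: CF_t = 2.400000, DF = 0.846634, PV = 2.031922
  t = 2.5000: CF_t = 2.400000, DF = 0.812119, PV = 1.949086
  t = 3.0000: CF_t = 2.400000, DF = 0.779011, PV = 1.869627
  t = 3.5000: CF_t = 2.400000, DF = 0.747253, PV = 1.793407
  t = 4.0000: CF_t = 2.400000, DF = 0.716789, PV = 1.720294
  t = 4.5000: CF_t = 2.400000, DF = 0.687568, PV = 1.650162
  t = 5.0000: CF_t = 2.400000, DF = 0.659537, PV = 1.582890
  t = 5.5000: CF_t = 2.400000, DF = 0.632650, PV = 1.518359
  t = 6.0000: CF_t = 2.400000, DF = 0.606858, PV = 1.456460
  t = 6.5000: CF_t = 2.400000, DF = 0.582118, PV = 1.397084
  t = 7.0000: CF_t = 102.400000, DF = 0.558387, PV = 57.178804
Price P = sum_t PV_t = 80.776835
First compute Macaulay numerator sum_t t * PV_t:
  t * PV_t at t = 0.5000: 1.151079
  t * PV_t at t = 1.0000: 2.208305
  t * PV_t at t = 1.5000: 3.177418
  t * PV_t at t = 2.0000: 4.063844
  t * PV_t at t = 2.5000: 4.872714
  t * PV_t at t = 3.0000: 5.608880
  t * PV_t at t = 3.5000: 6.276924
  t * PV_t at t = 4.0000: 6.881177
  t * PV_t at t = 4.5000: 7.425730
  t * PV_t at t = 5.0000: 7.914448
  t * PV_t at t = 5.5000: 8.350976
  t * PV_t at t = 6.0000: 8.738758
  t * PV_t at t = 6.5000: 9.081044
  t * PV_t at t = 7.0000: 400.251627
Macaulay duration D = 476.002923 / 80.776835 = 5.892815
Modified duration = D / (1 + y/m) = 5.892815 / (1 + 0.042500) = 5.652580

Answer: Modified duration = 5.6526


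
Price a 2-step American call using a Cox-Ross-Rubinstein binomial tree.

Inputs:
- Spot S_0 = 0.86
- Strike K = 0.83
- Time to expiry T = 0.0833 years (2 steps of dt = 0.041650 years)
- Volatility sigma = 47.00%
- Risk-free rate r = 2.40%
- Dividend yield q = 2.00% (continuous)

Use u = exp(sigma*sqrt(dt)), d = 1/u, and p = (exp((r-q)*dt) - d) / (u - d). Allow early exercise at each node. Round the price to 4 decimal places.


dt = T/N = 0.041650
u = exp(sigma*sqrt(dt)) = 1.100670; d = 1/u = 0.908537
p = (exp((r-q)*dt) - d) / (u - d) = 0.476906
Discount per step: exp(-r*dt) = 0.999001
Stock lattice S(k, i) with i counting down-moves:
  k=0: S(0,0) = 0.8600
  k=1: S(1,0) = 0.9466; S(1,1) = 0.7813
  k=2: S(2,0) = 1.0419; S(2,1) = 0.8600; S(2,2) = 0.7099
Terminal payoffs V(N, i) = max(S_T - K, 0):
  V(2,0) = 0.211868; V(2,1) = 0.030000; V(2,2) = 0.000000
Backward induction: V(k, i) = exp(-r*dt) * [p * V(k+1, i) + (1-p) * V(k+1, i+1)]; then take max(V_cont, immediate exercise) for American.
  V(1,0) = exp(-r*dt) * [p*0.211868 + (1-p)*0.030000] = 0.116617; exercise = 0.116576; V(1,0) = max -> 0.116617
  V(1,1) = exp(-r*dt) * [p*0.030000 + (1-p)*0.000000] = 0.014293; exercise = 0.000000; V(1,1) = max -> 0.014293
  V(0,0) = exp(-r*dt) * [p*0.116617 + (1-p)*0.014293] = 0.063029; exercise = 0.030000; V(0,0) = max -> 0.063029

Answer: Price = V(0,0) = 0.0630


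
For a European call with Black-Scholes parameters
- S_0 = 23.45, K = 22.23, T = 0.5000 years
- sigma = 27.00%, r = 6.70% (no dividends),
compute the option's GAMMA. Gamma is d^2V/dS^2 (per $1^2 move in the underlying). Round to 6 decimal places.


d1 = 0.5507721078; d2 = 0.3598532768
phi(d1) = 0.3427981495; exp(-qT) = 1.0000000000; exp(-rT) = 0.9670549112
Gamma = exp(-qT) * phi(d1) / (S * sigma * sqrt(T)) = 1.0000000000 * 0.3427981495 / (23.4500 * 0.2700 * 0.7071067812) = 0.076568

Answer: Gamma = 0.076568


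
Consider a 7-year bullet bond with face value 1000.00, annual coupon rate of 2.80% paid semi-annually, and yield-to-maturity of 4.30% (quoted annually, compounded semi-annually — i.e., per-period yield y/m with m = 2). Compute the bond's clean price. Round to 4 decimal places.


Answer: Price = 910.1543

Derivation:
Coupon per period c = face * coupon_rate / m = 14.000000
Periods per year m = 2; per-period yield y/m = 0.021500
Number of cashflows N = 14
Cashflows (t years, CF_t, discount factor 1/(1+y/m)^(m*t), PV):
  t = 0.5000: CF_t = 14.000000, DF = 0.978953, PV = 13.705335
  t = 1.0000: CF_t = 14.000000, DF = 0.958348, PV = 13.416873
  t = 1.5000: CF_t = 14.000000, DF = 0.938177, PV = 13.134481
  t = 2.0000: CF_t = 14.000000, DF = 0.918431, PV = 12.858033
  t = 2.5000: CF_t = 14.000000, DF = 0.899100, PV = 12.587404
  t = 3.0000: CF_t = 14.000000, DF = 0.880177, PV = 12.322471
  t = 3.5000: CF_t = 14.000000, DF = 0.861651, PV = 12.063114
  t = 4.0000: CF_t = 14.000000, DF = 0.843515, PV = 11.809216
  t = 4.5000: CF_t = 14.000000, DF = 0.825762, PV = 11.560662
  t = 5.0000: CF_t = 14.000000, DF = 0.808381, PV = 11.317339
  t = 5.5000: CF_t = 14.000000, DF = 0.791367, PV = 11.079138
  t = 6.0000: CF_t = 14.000000, DF = 0.774711, PV = 10.845950
  t = 6.5000: CF_t = 14.000000, DF = 0.758405, PV = 10.617670
  t = 7.0000: CF_t = 1014.000000, DF = 0.742442, PV = 752.836664
Price P = sum_t PV_t = 910.154350


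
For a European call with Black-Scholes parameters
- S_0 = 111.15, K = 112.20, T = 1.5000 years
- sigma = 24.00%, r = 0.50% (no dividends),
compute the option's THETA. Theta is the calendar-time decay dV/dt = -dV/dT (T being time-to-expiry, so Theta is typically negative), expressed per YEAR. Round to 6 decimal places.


d1 = 0.1404974493; d2 = -0.1534413198
phi(d1) = 0.3950241804; exp(-qT) = 1.0000000000; exp(-rT) = 0.9925280548
Theta = -S*exp(-qT)*phi(d1)*sigma/(2*sqrt(T)) - r*K*exp(-rT)*N(d2) + q*S*exp(-qT)*N(d1)
N(d1) = 0.5558665162; N(d2) = 0.4390251311; sqrt(T) = 1.2247448714
Term 1 = -111.1500 * 1.0000000000 * 0.3950241804 * 0.2400 / (2 * 1.2247448714) = -4.3019837365
Term 2 = -0.0050 * 112.2000 * 0.9925280548 * 0.4390251311 = -0.2444528100
Term 3 = 0 (no dividend yield, q = 0)
Theta = -4.3019837365 + (-0.2444528100) + (0.0000000000) = -4.546437

Answer: Theta = -4.546437


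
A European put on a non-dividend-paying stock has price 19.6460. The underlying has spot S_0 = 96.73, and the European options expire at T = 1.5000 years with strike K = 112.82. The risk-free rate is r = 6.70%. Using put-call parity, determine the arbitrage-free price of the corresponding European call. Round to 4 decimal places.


Put-call parity: C - P = S_0 * exp(-qT) - K * exp(-rT).
S_0 * exp(-qT) = 96.7300 * 1.00000000 = 96.73000000
K * exp(-rT) = 112.8200 * 0.90438511 = 102.03272838
C = P + S*exp(-qT) - K*exp(-rT)
C = 19.6460 + 96.73000000 - 102.03272838 = 14.3433

Answer: Call price = 14.3433


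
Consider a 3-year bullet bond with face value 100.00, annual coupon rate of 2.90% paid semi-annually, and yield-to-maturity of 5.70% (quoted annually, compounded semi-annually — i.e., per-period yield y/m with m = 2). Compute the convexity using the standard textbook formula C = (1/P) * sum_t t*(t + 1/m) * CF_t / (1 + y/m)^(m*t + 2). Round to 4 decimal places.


Coupon per period c = face * coupon_rate / m = 1.450000
Periods per year m = 2; per-period yield y/m = 0.028500
Number of cashflows N = 6
Cashflows (t years, CF_t, discount factor 1/(1+y/m)^(m*t), PV):
  t = 0.5000: CF_t = 1.450000, DF = 0.972290, PV = 1.409820
  t = 1.0000: CF_t = 1.450000, DF = 0.945347, PV = 1.370754
  t = 1.5000: CF_t = 1.450000, DF = 0.919152, PV = 1.332770
  t = 2.0000: CF_t = 1.450000, DF = 0.893682, PV = 1.295838
  t = 2.5000: CF_t = 1.450000, DF = 0.868917, PV = 1.259930
  t = 3.0000: CF_t = 101.450000, DF = 0.844840, PV = 85.708970
Price P = sum_t PV_t = 92.378082
Convexity numerator sum_t t*(t + 1/m) * CF_t / (1+y/m)^(m*t + 2):
  t = 0.5000: term = 0.666385
  t = 1.0000: term = 1.943757
  t = 1.5000: term = 3.779791
  t = 2.0000: term = 6.125087
  t = 2.5000: term = 8.933038
  t = 3.0000: term = 850.759843
Convexity = (1/P) * sum = 872.207901 / 92.378082 = 9.441719

Answer: Convexity = 9.4417


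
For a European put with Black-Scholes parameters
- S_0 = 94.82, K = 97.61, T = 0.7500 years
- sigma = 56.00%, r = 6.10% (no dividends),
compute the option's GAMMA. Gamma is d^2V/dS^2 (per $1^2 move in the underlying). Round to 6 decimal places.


Answer: Gamma = 0.008349

Derivation:
d1 = 0.2770258769; d2 = -0.2079483492
phi(d1) = 0.3839241771; exp(-qT) = 1.0000000000; exp(-rT) = 0.9552807525
Gamma = exp(-qT) * phi(d1) / (S * sigma * sqrt(T)) = 1.0000000000 * 0.3839241771 / (94.8200 * 0.5600 * 0.8660254038) = 0.008349


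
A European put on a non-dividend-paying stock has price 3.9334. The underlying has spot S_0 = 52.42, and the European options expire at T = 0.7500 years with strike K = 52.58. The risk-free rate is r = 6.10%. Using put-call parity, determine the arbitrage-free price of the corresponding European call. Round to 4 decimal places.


Answer: Call price = 6.1247

Derivation:
Put-call parity: C - P = S_0 * exp(-qT) - K * exp(-rT).
S_0 * exp(-qT) = 52.4200 * 1.00000000 = 52.42000000
K * exp(-rT) = 52.5800 * 0.95528075 = 50.22866197
C = P + S*exp(-qT) - K*exp(-rT)
C = 3.9334 + 52.42000000 - 50.22866197 = 6.1247


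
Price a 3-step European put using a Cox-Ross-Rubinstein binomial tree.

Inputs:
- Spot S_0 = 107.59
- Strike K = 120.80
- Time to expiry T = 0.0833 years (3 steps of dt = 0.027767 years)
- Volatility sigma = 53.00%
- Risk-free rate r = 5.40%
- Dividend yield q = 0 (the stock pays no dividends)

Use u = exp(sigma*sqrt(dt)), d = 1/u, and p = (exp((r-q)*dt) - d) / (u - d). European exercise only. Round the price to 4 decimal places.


Answer: Price = V(0,0) = 14.8938

Derivation:
dt = T/N = 0.027767
u = exp(sigma*sqrt(dt)) = 1.092333; d = 1/u = 0.915472
p = (exp((r-q)*dt) - d) / (u - d) = 0.486420
Discount per step: exp(-r*dt) = 0.998502
Stock lattice S(k, i) with i counting down-moves:
  k=0: S(0,0) = 107.5900
  k=1: S(1,0) = 117.5241; S(1,1) = 98.4956
  k=2: S(2,0) = 128.3754; S(2,1) = 107.5900; S(2,2) = 90.1700
  k=3: S(3,0) = 140.2287; S(3,1) = 117.5241; S(3,2) = 98.4956; S(3,3) = 82.5481
Terminal payoffs V(N, i) = max(K - S_T, 0):
  V(3,0) = 0.000000; V(3,1) = 3.275906; V(3,2) = 22.304384; V(3,3) = 38.251936
Backward induction: V(k, i) = exp(-r*dt) * [p * V(k+1, i) + (1-p) * V(k+1, i+1)].
  V(2,0) = exp(-r*dt) * [p*0.000000 + (1-p)*3.275906] = 1.679920
  V(2,1) = exp(-r*dt) * [p*3.275906 + (1-p)*22.304384] = 13.029008
  V(2,2) = exp(-r*dt) * [p*22.304384 + (1-p)*38.251936] = 30.449044
  V(1,0) = exp(-r*dt) * [p*1.679920 + (1-p)*13.029008] = 7.497339
  V(1,1) = exp(-r*dt) * [p*13.029008 + (1-p)*30.449044] = 21.942671
  V(0,0) = exp(-r*dt) * [p*7.497339 + (1-p)*21.942671] = 14.893830


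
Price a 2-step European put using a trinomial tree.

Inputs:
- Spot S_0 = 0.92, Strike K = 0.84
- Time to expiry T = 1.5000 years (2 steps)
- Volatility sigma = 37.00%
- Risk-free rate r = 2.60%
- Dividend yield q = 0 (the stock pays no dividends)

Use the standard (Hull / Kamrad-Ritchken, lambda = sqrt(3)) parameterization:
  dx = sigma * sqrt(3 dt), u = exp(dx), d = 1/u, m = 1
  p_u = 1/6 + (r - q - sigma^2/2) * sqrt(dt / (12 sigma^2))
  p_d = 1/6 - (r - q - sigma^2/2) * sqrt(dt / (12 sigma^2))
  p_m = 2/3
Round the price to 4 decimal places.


dt = T/N = 0.750000; dx = sigma*sqrt(3*dt) = 0.555000
u = exp(dx) = 1.741941; d = 1/u = 0.574072
p_u = 0.137984, p_m = 0.666667, p_d = 0.195349
Discount per step: exp(-r*dt) = 0.980689
Stock lattice S(k, j) with j the centered position index:
  k=0: S(0,+0) = 0.9200
  k=1: S(1,-1) = 0.5281; S(1,+0) = 0.9200; S(1,+1) = 1.6026
  k=2: S(2,-2) = 0.3032; S(2,-1) = 0.5281; S(2,+0) = 0.9200; S(2,+1) = 1.6026; S(2,+2) = 2.7916
Terminal payoffs V(N, j) = max(K - S_T, 0):
  V(2,-2) = 0.536806; V(2,-1) = 0.311854; V(2,+0) = 0.000000; V(2,+1) = 0.000000; V(2,+2) = 0.000000
Backward induction: V(k, j) = exp(-r*dt) * [p_u * V(k+1, j+1) + p_m * V(k+1, j) + p_d * V(k+1, j-1)]
  V(1,-1) = exp(-r*dt) * [p_u*0.000000 + p_m*0.311854 + p_d*0.536806] = 0.306727
  V(1,+0) = exp(-r*dt) * [p_u*0.000000 + p_m*0.000000 + p_d*0.311854] = 0.059744
  V(1,+1) = exp(-r*dt) * [p_u*0.000000 + p_m*0.000000 + p_d*0.000000] = 0.000000
  V(0,+0) = exp(-r*dt) * [p_u*0.000000 + p_m*0.059744 + p_d*0.306727] = 0.097822

Answer: Price = V(0,0) = 0.0978


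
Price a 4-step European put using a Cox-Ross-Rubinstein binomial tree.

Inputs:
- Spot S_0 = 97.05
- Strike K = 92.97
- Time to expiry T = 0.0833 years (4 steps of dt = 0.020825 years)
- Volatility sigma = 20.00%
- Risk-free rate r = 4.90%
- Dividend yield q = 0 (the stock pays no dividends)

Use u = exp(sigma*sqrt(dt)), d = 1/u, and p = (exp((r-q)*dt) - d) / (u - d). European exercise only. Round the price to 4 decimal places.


dt = T/N = 0.020825
u = exp(sigma*sqrt(dt)) = 1.029282; d = 1/u = 0.971551
p = (exp((r-q)*dt) - d) / (u - d) = 0.510469
Discount per step: exp(-r*dt) = 0.998980
Stock lattice S(k, i) with i counting down-moves:
  k=0: S(0,0) = 97.0500
  k=1: S(1,0) = 99.8918; S(1,1) = 94.2890
  k=2: S(2,0) = 102.8169; S(2,1) = 97.0500; S(2,2) = 91.6066
  k=3: S(3,0) = 105.8276; S(3,1) = 99.8918; S(3,2) = 94.2890; S(3,3) = 89.0004
  k=4: S(4,0) = 108.9265; S(4,1) = 102.8169; S(4,2) = 97.0500; S(4,3) = 91.6066; S(4,4) = 86.4684
Terminal payoffs V(N, i) = max(K - S_T, 0):
  V(4,0) = 0.000000; V(4,1) = 0.000000; V(4,2) = 0.000000; V(4,3) = 1.363445; V(4,4) = 6.501572
Backward induction: V(k, i) = exp(-r*dt) * [p * V(k+1, i) + (1-p) * V(k+1, i+1)].
  V(3,0) = exp(-r*dt) * [p*0.000000 + (1-p)*0.000000] = 0.000000
  V(3,1) = exp(-r*dt) * [p*0.000000 + (1-p)*0.000000] = 0.000000
  V(3,2) = exp(-r*dt) * [p*0.000000 + (1-p)*1.363445] = 0.666767
  V(3,3) = exp(-r*dt) * [p*1.363445 + (1-p)*6.501572] = 3.874759
  V(2,0) = exp(-r*dt) * [p*0.000000 + (1-p)*0.000000] = 0.000000
  V(2,1) = exp(-r*dt) * [p*0.000000 + (1-p)*0.666767] = 0.326070
  V(2,2) = exp(-r*dt) * [p*0.666767 + (1-p)*3.874759] = 2.234896
  V(1,0) = exp(-r*dt) * [p*0.000000 + (1-p)*0.326070] = 0.159458
  V(1,1) = exp(-r*dt) * [p*0.326070 + (1-p)*2.234896] = 1.259213
  V(0,0) = exp(-r*dt) * [p*0.159458 + (1-p)*1.259213] = 0.697110

Answer: Price = V(0,0) = 0.6971


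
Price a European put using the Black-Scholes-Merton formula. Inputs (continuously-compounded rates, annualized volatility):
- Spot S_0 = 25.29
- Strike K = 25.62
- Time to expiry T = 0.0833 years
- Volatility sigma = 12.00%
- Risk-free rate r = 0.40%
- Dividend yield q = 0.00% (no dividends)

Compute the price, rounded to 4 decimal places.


d1 = (ln(S/K) + (r - q + 0.5*sigma^2) * T) / (sigma * sqrt(T)) = -0.34738250
d2 = d1 - sigma * sqrt(T) = -0.38201659
exp(-rT) = 0.99966686; exp(-qT) = 1.00000000
P = K * exp(-rT) * N(-d2) - S_0 * exp(-qT) * N(-d1)
N(-d1) = 0.63584801; N(-d2) = 0.64877547
P = 25.6200 * 0.99966686 * 0.64877547 - 25.2900 * 1.00000000 * 0.63584801 = 0.5355

Answer: Price = 0.5355


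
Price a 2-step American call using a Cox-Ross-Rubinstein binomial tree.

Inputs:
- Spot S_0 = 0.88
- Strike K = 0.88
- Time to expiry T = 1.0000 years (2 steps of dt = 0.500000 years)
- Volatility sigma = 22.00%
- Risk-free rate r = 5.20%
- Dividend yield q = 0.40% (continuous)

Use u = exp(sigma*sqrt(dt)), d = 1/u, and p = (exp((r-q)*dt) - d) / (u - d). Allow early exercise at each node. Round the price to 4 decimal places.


dt = T/N = 0.500000
u = exp(sigma*sqrt(dt)) = 1.168316; d = 1/u = 0.855933
p = (exp((r-q)*dt) - d) / (u - d) = 0.538945
Discount per step: exp(-r*dt) = 0.974335
Stock lattice S(k, i) with i counting down-moves:
  k=0: S(0,0) = 0.8800
  k=1: S(1,0) = 1.0281; S(1,1) = 0.7532
  k=2: S(2,0) = 1.2012; S(2,1) = 0.8800; S(2,2) = 0.6447
Terminal payoffs V(N, i) = max(S_T - K, 0):
  V(2,0) = 0.321167; V(2,1) = 0.000000; V(2,2) = 0.000000
Backward induction: V(k, i) = exp(-r*dt) * [p * V(k+1, i) + (1-p) * V(k+1, i+1)]; then take max(V_cont, immediate exercise) for American.
  V(1,0) = exp(-r*dt) * [p*0.321167 + (1-p)*0.000000] = 0.168649; exercise = 0.148118; V(1,0) = max -> 0.168649
  V(1,1) = exp(-r*dt) * [p*0.000000 + (1-p)*0.000000] = 0.000000; exercise = 0.000000; V(1,1) = max -> 0.000000
  V(0,0) = exp(-r*dt) * [p*0.168649 + (1-p)*0.000000] = 0.088560; exercise = 0.000000; V(0,0) = max -> 0.088560

Answer: Price = V(0,0) = 0.0886


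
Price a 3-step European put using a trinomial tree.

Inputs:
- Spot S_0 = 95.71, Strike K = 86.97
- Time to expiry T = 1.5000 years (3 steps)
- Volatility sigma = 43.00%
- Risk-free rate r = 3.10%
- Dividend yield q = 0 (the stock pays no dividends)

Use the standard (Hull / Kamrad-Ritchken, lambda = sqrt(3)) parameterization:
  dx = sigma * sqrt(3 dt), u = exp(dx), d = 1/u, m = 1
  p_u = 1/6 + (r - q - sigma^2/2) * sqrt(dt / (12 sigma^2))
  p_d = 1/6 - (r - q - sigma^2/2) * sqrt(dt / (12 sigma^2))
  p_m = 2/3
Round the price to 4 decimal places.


dt = T/N = 0.500000; dx = sigma*sqrt(3*dt) = 0.526640
u = exp(dx) = 1.693234; d = 1/u = 0.590586
p_u = 0.137496, p_m = 0.666667, p_d = 0.195837
Discount per step: exp(-r*dt) = 0.984620
Stock lattice S(k, j) with j the centered position index:
  k=0: S(0,+0) = 95.7100
  k=1: S(1,-1) = 56.5250; S(1,+0) = 95.7100; S(1,+1) = 162.0594
  k=2: S(2,-2) = 33.3828; S(2,-1) = 56.5250; S(2,+0) = 95.7100; S(2,+1) = 162.0594; S(2,+2) = 274.4045
  k=3: S(3,-3) = 19.7154; S(3,-2) = 33.3828; S(3,-1) = 56.5250; S(3,+0) = 95.7100; S(3,+1) = 162.0594; S(3,+2) = 274.4045; S(3,+3) = 464.6311
Terminal payoffs V(N, j) = max(K - S_T, 0):
  V(3,-3) = 67.254564; V(3,-2) = 53.587153; V(3,-1) = 30.445030; V(3,+0) = 0.000000; V(3,+1) = 0.000000; V(3,+2) = 0.000000; V(3,+3) = 0.000000
Backward induction: V(k, j) = exp(-r*dt) * [p_u * V(k+1, j+1) + p_m * V(k+1, j) + p_d * V(k+1, j-1)]
  V(2,-2) = exp(-r*dt) * [p_u*30.445030 + p_m*53.587153 + p_d*67.254564] = 52.265372
  V(2,-1) = exp(-r*dt) * [p_u*0.000000 + p_m*30.445030 + p_d*53.587153] = 30.317475
  V(2,+0) = exp(-r*dt) * [p_u*0.000000 + p_m*0.000000 + p_d*30.445030] = 5.870574
  V(2,+1) = exp(-r*dt) * [p_u*0.000000 + p_m*0.000000 + p_d*0.000000] = 0.000000
  V(2,+2) = exp(-r*dt) * [p_u*0.000000 + p_m*0.000000 + p_d*0.000000] = 0.000000
  V(1,-1) = exp(-r*dt) * [p_u*5.870574 + p_m*30.317475 + p_d*52.265372] = 30.773639
  V(1,+0) = exp(-r*dt) * [p_u*0.000000 + p_m*5.870574 + p_d*30.317475] = 9.699499
  V(1,+1) = exp(-r*dt) * [p_u*0.000000 + p_m*0.000000 + p_d*5.870574] = 1.131995
  V(0,+0) = exp(-r*dt) * [p_u*1.131995 + p_m*9.699499 + p_d*30.773639] = 12.454066

Answer: Price = V(0,0) = 12.4541


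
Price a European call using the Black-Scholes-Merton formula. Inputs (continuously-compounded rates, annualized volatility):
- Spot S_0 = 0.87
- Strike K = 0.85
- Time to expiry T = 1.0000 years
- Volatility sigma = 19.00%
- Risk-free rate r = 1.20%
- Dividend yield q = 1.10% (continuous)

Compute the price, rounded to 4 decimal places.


Answer: Price = 0.0752

Derivation:
d1 = (ln(S/K) + (r - q + 0.5*sigma^2) * T) / (sigma * sqrt(T)) = 0.22266770
d2 = d1 - sigma * sqrt(T) = 0.03266770
exp(-rT) = 0.98807171; exp(-qT) = 0.98906028
C = S_0 * exp(-qT) * N(d1) - K * exp(-rT) * N(d2)
N(d1) = 0.58810293; N(d2) = 0.51303021
C = 0.8700 * 0.98906028 * 0.58810293 - 0.8500 * 0.98807171 * 0.51303021 = 0.0752


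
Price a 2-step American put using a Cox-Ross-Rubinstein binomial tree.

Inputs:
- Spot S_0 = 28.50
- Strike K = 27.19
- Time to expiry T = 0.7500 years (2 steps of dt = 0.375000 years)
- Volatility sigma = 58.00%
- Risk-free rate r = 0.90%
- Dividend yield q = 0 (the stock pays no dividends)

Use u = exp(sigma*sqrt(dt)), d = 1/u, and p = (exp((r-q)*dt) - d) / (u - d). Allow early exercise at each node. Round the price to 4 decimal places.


Answer: Price = V(0,0) = 4.4539

Derivation:
dt = T/N = 0.375000
u = exp(sigma*sqrt(dt)) = 1.426432; d = 1/u = 0.701050
p = (exp((r-q)*dt) - d) / (u - d) = 0.416788
Discount per step: exp(-r*dt) = 0.996631
Stock lattice S(k, i) with i counting down-moves:
  k=0: S(0,0) = 28.5000
  k=1: S(1,0) = 40.6533; S(1,1) = 19.9799
  k=2: S(2,0) = 57.9892; S(2,1) = 28.5000; S(2,2) = 14.0069
Terminal payoffs V(N, i) = max(K - S_T, 0):
  V(2,0) = 0.000000; V(2,1) = 0.000000; V(2,2) = 13.183072
Backward induction: V(k, i) = exp(-r*dt) * [p * V(k+1, i) + (1-p) * V(k+1, i+1)]; then take max(V_cont, immediate exercise) for American.
  V(1,0) = exp(-r*dt) * [p*0.000000 + (1-p)*0.000000] = 0.000000; exercise = 0.000000; V(1,0) = max -> 0.000000
  V(1,1) = exp(-r*dt) * [p*0.000000 + (1-p)*13.183072] = 7.662616; exercise = 7.210074; V(1,1) = max -> 7.662616
  V(0,0) = exp(-r*dt) * [p*0.000000 + (1-p)*7.662616] = 4.453869; exercise = 0.000000; V(0,0) = max -> 4.453869


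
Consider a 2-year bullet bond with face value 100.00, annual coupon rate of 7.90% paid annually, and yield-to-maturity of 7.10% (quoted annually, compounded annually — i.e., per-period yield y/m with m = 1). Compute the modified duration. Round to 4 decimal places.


Coupon per period c = face * coupon_rate / m = 7.900000
Periods per year m = 1; per-period yield y/m = 0.071000
Number of cashflows N = 2
Cashflows (t years, CF_t, discount factor 1/(1+y/m)^(m*t), PV):
  t = 1.0000: CF_t = 7.900000, DF = 0.933707, PV = 7.376284
  t = 2.0000: CF_t = 107.900000, DF = 0.871808, PV = 94.068128
Price P = sum_t PV_t = 101.444412
First compute Macaulay numerator sum_t t * PV_t:
  t * PV_t at t = 1.0000: 7.376284
  t * PV_t at t = 2.0000: 188.136257
Macaulay duration D = 195.512541 / 101.444412 = 1.927287
Modified duration = D / (1 + y/m) = 1.927287 / (1 + 0.071000) = 1.799521

Answer: Modified duration = 1.7995


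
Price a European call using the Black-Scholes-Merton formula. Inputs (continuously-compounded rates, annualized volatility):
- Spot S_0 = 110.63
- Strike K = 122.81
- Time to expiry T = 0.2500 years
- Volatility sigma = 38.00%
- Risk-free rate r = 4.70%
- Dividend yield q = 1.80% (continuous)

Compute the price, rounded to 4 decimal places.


Answer: Price = 4.2573

Derivation:
d1 = (ln(S/K) + (r - q + 0.5*sigma^2) * T) / (sigma * sqrt(T)) = -0.41656392
d2 = d1 - sigma * sqrt(T) = -0.60656392
exp(-rT) = 0.98831876; exp(-qT) = 0.99551011
C = S_0 * exp(-qT) * N(d1) - K * exp(-rT) * N(d2)
N(d1) = 0.33849870; N(d2) = 0.27207017
C = 110.6300 * 0.99551011 * 0.33849870 - 122.8100 * 0.98831876 * 0.27207017 = 4.2573


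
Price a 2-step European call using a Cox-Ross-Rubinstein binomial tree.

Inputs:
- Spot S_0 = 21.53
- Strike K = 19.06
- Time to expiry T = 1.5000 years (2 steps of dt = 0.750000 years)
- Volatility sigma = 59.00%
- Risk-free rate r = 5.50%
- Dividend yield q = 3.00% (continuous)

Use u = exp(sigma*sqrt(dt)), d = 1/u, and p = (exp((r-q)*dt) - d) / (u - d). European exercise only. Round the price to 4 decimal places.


Answer: Price = V(0,0) = 6.8732

Derivation:
dt = T/N = 0.750000
u = exp(sigma*sqrt(dt)) = 1.666882; d = 1/u = 0.599922
p = (exp((r-q)*dt) - d) / (u - d) = 0.392709
Discount per step: exp(-r*dt) = 0.959589
Stock lattice S(k, i) with i counting down-moves:
  k=0: S(0,0) = 21.5300
  k=1: S(1,0) = 35.8880; S(1,1) = 12.9163
  k=2: S(2,0) = 59.8210; S(2,1) = 21.5300; S(2,2) = 7.7488
Terminal payoffs V(N, i) = max(S_T - K, 0):
  V(2,0) = 40.761031; V(2,1) = 2.470000; V(2,2) = 0.000000
Backward induction: V(k, i) = exp(-r*dt) * [p * V(k+1, i) + (1-p) * V(k+1, i+1)].
  V(1,0) = exp(-r*dt) * [p*40.761031 + (1-p)*2.470000] = 16.799742
  V(1,1) = exp(-r*dt) * [p*2.470000 + (1-p)*0.000000] = 0.930793
  V(0,0) = exp(-r*dt) * [p*16.799742 + (1-p)*0.930793] = 6.873219


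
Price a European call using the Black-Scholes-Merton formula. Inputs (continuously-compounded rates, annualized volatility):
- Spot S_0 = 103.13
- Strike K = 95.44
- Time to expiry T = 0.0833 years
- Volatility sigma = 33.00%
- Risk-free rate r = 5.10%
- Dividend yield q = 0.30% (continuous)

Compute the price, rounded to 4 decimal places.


d1 = (ln(S/K) + (r - q + 0.5*sigma^2) * T) / (sigma * sqrt(T)) = 0.90322614
d2 = d1 - sigma * sqrt(T) = 0.80798240
exp(-rT) = 0.99576071; exp(-qT) = 0.99975013
C = S_0 * exp(-qT) * N(d1) - K * exp(-rT) * N(d2)
N(d1) = 0.81679706; N(d2) = 0.79044964
C = 103.1300 * 0.99975013 * 0.81679706 - 95.4400 * 0.99576071 * 0.79044964 = 9.0945

Answer: Price = 9.0945


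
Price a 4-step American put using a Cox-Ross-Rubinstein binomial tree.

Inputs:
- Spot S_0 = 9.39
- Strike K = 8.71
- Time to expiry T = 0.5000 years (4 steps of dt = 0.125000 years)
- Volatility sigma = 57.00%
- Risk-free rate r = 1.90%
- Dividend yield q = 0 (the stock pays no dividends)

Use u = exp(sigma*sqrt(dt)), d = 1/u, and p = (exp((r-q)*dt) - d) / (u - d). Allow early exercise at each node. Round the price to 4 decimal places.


dt = T/N = 0.125000
u = exp(sigma*sqrt(dt)) = 1.223267; d = 1/u = 0.817483
p = (exp((r-q)*dt) - d) / (u - d) = 0.455648
Discount per step: exp(-r*dt) = 0.997628
Stock lattice S(k, i) with i counting down-moves:
  k=0: S(0,0) = 9.3900
  k=1: S(1,0) = 11.4865; S(1,1) = 7.6762
  k=2: S(2,0) = 14.0510; S(2,1) = 9.3900; S(2,2) = 6.2751
  k=3: S(3,0) = 17.1882; S(3,1) = 11.4865; S(3,2) = 7.6762; S(3,3) = 5.1298
  k=4: S(4,0) = 21.0257; S(4,1) = 14.0510; S(4,2) = 9.3900; S(4,3) = 6.2751; S(4,4) = 4.1935
Terminal payoffs V(N, i) = max(K - S_T, 0):
  V(4,0) = 0.000000; V(4,1) = 0.000000; V(4,2) = 0.000000; V(4,3) = 2.434869; V(4,4) = 4.516467
Backward induction: V(k, i) = exp(-r*dt) * [p * V(k+1, i) + (1-p) * V(k+1, i+1)]; then take max(V_cont, immediate exercise) for American.
  V(3,0) = exp(-r*dt) * [p*0.000000 + (1-p)*0.000000] = 0.000000; exercise = 0.000000; V(3,0) = max -> 0.000000
  V(3,1) = exp(-r*dt) * [p*0.000000 + (1-p)*0.000000] = 0.000000; exercise = 0.000000; V(3,1) = max -> 0.000000
  V(3,2) = exp(-r*dt) * [p*0.000000 + (1-p)*2.434869] = 1.322281; exercise = 1.033837; V(3,2) = max -> 1.322281
  V(3,3) = exp(-r*dt) * [p*2.434869 + (1-p)*4.516467] = 3.559526; exercise = 3.580188; V(3,3) = max -> 3.580188
  V(2,0) = exp(-r*dt) * [p*0.000000 + (1-p)*0.000000] = 0.000000; exercise = 0.000000; V(2,0) = max -> 0.000000
  V(2,1) = exp(-r*dt) * [p*0.000000 + (1-p)*1.322281] = 0.718078; exercise = 0.000000; V(2,1) = max -> 0.718078
  V(2,2) = exp(-r*dt) * [p*1.322281 + (1-p)*3.580188] = 2.545324; exercise = 2.434869; V(2,2) = max -> 2.545324
  V(1,0) = exp(-r*dt) * [p*0.000000 + (1-p)*0.718078] = 0.389960; exercise = 0.000000; V(1,0) = max -> 0.389960
  V(1,1) = exp(-r*dt) * [p*0.718078 + (1-p)*2.545324] = 1.708680; exercise = 1.033837; V(1,1) = max -> 1.708680
  V(0,0) = exp(-r*dt) * [p*0.389960 + (1-p)*1.708680] = 1.105179; exercise = 0.000000; V(0,0) = max -> 1.105179

Answer: Price = V(0,0) = 1.1052


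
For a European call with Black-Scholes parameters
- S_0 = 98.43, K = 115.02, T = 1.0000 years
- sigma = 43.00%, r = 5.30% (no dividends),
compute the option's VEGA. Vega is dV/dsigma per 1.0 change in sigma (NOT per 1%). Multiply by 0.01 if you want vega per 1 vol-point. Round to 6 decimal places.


d1 = -0.0239776527; d2 = -0.4539776527
phi(d1) = 0.3988276154; exp(-qT) = 1.0000000000; exp(-rT) = 0.9483800125
Vega = S * exp(-qT) * phi(d1) * sqrt(T) = 98.4300 * 1.0000000000 * 0.3988276154 * 1.0000000000 = 39.256602

Answer: Vega = 39.256602


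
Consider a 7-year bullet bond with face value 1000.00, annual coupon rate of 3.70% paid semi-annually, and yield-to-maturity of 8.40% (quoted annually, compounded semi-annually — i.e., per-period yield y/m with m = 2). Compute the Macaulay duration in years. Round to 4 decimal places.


Coupon per period c = face * coupon_rate / m = 18.500000
Periods per year m = 2; per-period yield y/m = 0.042000
Number of cashflows N = 14
Cashflows (t years, CF_t, discount factor 1/(1+y/m)^(m*t), PV):
  t = 0.5000: CF_t = 18.500000, DF = 0.959693, PV = 17.754319
  t = 1.0000: CF_t = 18.500000, DF = 0.921010, PV = 17.038693
  t = 1.5000: CF_t = 18.500000, DF = 0.883887, PV = 16.351913
  t = 2.0000: CF_t = 18.500000, DF = 0.848260, PV = 15.692815
  t = 2.5000: CF_t = 18.500000, DF = 0.814069, PV = 15.060283
  t = 3.0000: CF_t = 18.500000, DF = 0.781257, PV = 14.453247
  t = 3.5000: CF_t = 18.500000, DF = 0.749766, PV = 13.870678
  t = 4.0000: CF_t = 18.500000, DF = 0.719545, PV = 13.311591
  t = 4.5000: CF_t = 18.500000, DF = 0.690543, PV = 12.775040
  t = 5.0000: CF_t = 18.500000, DF = 0.662709, PV = 12.260115
  t = 5.5000: CF_t = 18.500000, DF = 0.635997, PV = 11.765945
  t = 6.0000: CF_t = 18.500000, DF = 0.610362, PV = 11.291694
  t = 6.5000: CF_t = 18.500000, DF = 0.585760, PV = 10.836559
  t = 7.0000: CF_t = 1018.500000, DF = 0.562150, PV = 572.549405
Price P = sum_t PV_t = 755.012297
Macaulay numerator sum_t t * PV_t:
  t * PV_t at t = 0.5000: 8.877159
  t * PV_t at t = 1.0000: 17.038693
  t * PV_t at t = 1.5000: 24.527870
  t * PV_t at t = 2.0000: 31.385630
  t * PV_t at t = 2.5000: 37.650708
  t * PV_t at t = 3.0000: 43.359740
  t * PV_t at t = 3.5000: 48.547374
  t * PV_t at t = 4.0000: 53.246365
  t * PV_t at t = 4.5000: 57.487679
  t * PV_t at t = 5.0000: 61.300574
  t * PV_t at t = 5.5000: 64.712698
  t * PV_t at t = 6.0000: 67.750164
  t * PV_t at t = 6.5000: 70.437631
  t * PV_t at t = 7.0000: 4007.845837
Macaulay duration D = (sum_t t * PV_t) / P = 4594.168121 / 755.012297 = 6.084892

Answer: Macaulay duration = 6.0849 years


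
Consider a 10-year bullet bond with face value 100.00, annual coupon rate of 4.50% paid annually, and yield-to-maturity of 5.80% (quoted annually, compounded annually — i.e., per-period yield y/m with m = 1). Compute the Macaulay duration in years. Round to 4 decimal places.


Answer: Macaulay duration = 8.1632 years

Derivation:
Coupon per period c = face * coupon_rate / m = 4.500000
Periods per year m = 1; per-period yield y/m = 0.058000
Number of cashflows N = 10
Cashflows (t years, CF_t, discount factor 1/(1+y/m)^(m*t), PV):
  t = 1.0000: CF_t = 4.500000, DF = 0.945180, PV = 4.253308
  t = 2.0000: CF_t = 4.500000, DF = 0.893364, PV = 4.020140
  t = 3.0000: CF_t = 4.500000, DF = 0.844390, PV = 3.799754
  t = 4.0000: CF_t = 4.500000, DF = 0.798100, PV = 3.591450
  t = 5.0000: CF_t = 4.500000, DF = 0.754348, PV = 3.394565
  t = 6.0000: CF_t = 4.500000, DF = 0.712994, PV = 3.208474
  t = 7.0000: CF_t = 4.500000, DF = 0.673908, PV = 3.032584
  t = 8.0000: CF_t = 4.500000, DF = 0.636964, PV = 2.866336
  t = 9.0000: CF_t = 4.500000, DF = 0.602045, PV = 2.709203
  t = 10.0000: CF_t = 104.500000, DF = 0.569041, PV = 59.464752
Price P = sum_t PV_t = 90.340567
Macaulay numerator sum_t t * PV_t:
  t * PV_t at t = 1.0000: 4.253308
  t * PV_t at t = 2.0000: 8.040280
  t * PV_t at t = 3.0000: 11.399263
  t * PV_t at t = 4.0000: 14.365801
  t * PV_t at t = 5.0000: 16.972827
  t * PV_t at t = 6.0000: 19.250843
  t * PV_t at t = 7.0000: 21.228088
  t * PV_t at t = 8.0000: 22.930692
  t * PV_t at t = 9.0000: 24.382825
  t * PV_t at t = 10.0000: 594.647522
Macaulay duration D = (sum_t t * PV_t) / P = 737.471448 / 90.340567 = 8.163237


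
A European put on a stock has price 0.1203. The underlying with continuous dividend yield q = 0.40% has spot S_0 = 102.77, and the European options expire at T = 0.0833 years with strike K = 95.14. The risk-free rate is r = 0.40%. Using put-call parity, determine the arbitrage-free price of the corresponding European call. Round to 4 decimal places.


Answer: Call price = 7.7478

Derivation:
Put-call parity: C - P = S_0 * exp(-qT) - K * exp(-rT).
S_0 * exp(-qT) = 102.7700 * 0.99966686 = 102.73576274
K * exp(-rT) = 95.1400 * 0.99966686 = 95.10830463
C = P + S*exp(-qT) - K*exp(-rT)
C = 0.1203 + 102.73576274 - 95.10830463 = 7.7478


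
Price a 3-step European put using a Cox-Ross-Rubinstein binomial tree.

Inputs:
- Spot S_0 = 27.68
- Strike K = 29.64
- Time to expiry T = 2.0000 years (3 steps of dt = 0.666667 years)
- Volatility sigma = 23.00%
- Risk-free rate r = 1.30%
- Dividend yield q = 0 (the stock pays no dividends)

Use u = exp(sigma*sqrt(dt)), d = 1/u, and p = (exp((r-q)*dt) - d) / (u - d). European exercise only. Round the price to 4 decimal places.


dt = T/N = 0.666667
u = exp(sigma*sqrt(dt)) = 1.206585; d = 1/u = 0.828785
p = (exp((r-q)*dt) - d) / (u - d) = 0.476228
Discount per step: exp(-r*dt) = 0.991371
Stock lattice S(k, i) with i counting down-moves:
  k=0: S(0,0) = 27.6800
  k=1: S(1,0) = 33.3983; S(1,1) = 22.9408
  k=2: S(2,0) = 40.2979; S(2,1) = 27.6800; S(2,2) = 19.0130
  k=3: S(3,0) = 48.6228; S(3,1) = 33.3983; S(3,2) = 22.9408; S(3,3) = 15.7577
Terminal payoffs V(N, i) = max(K - S_T, 0):
  V(3,0) = 0.000000; V(3,1) = 0.000000; V(3,2) = 6.699224; V(3,3) = 13.882326
Backward induction: V(k, i) = exp(-r*dt) * [p * V(k+1, i) + (1-p) * V(k+1, i+1)].
  V(2,0) = exp(-r*dt) * [p*0.000000 + (1-p)*0.000000] = 0.000000
  V(2,1) = exp(-r*dt) * [p*0.000000 + (1-p)*6.699224] = 3.478584
  V(2,2) = exp(-r*dt) * [p*6.699224 + (1-p)*13.882326] = 10.371254
  V(1,0) = exp(-r*dt) * [p*0.000000 + (1-p)*3.478584] = 1.806261
  V(1,1) = exp(-r*dt) * [p*3.478584 + (1-p)*10.371254] = 7.027598
  V(0,0) = exp(-r*dt) * [p*1.806261 + (1-p)*7.027598] = 4.501863

Answer: Price = V(0,0) = 4.5019


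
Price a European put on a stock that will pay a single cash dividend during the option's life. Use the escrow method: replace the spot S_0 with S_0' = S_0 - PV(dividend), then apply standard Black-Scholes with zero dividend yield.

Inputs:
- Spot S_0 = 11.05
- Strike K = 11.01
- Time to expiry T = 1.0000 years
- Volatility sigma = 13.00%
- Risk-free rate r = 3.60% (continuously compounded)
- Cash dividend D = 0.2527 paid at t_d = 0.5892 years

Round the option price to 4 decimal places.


Answer: Price = 0.4689

Derivation:
PV(D) = D * exp(-r * t_d) = 0.2527 * 0.97901218 = 0.24739638
S_0' = S_0 - PV(D) = 11.0500 - 0.24739638 = 10.80260362
d1 = (ln(S_0'/K) + (r + sigma^2/2)*T) / (sigma*sqrt(T)) = 0.19564024
d2 = d1 - sigma*sqrt(T) = 0.06564024
exp(-rT) = 0.96464029
N(-d1) = 0.42244588; N(-d2) = 0.47383213
P = K * exp(-rT) * N(-d2) - S_0' * N(-d1) = 11.0100 * 0.96464029 * 0.47383213 - 10.80260362 * 0.42244588 = 0.4689


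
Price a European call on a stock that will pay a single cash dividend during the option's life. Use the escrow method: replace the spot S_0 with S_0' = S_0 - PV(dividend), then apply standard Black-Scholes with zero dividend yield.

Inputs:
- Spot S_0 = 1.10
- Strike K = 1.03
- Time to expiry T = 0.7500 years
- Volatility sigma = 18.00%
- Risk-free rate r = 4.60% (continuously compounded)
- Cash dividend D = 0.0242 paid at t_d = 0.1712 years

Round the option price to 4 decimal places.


PV(D) = D * exp(-r * t_d) = 0.0242 * 0.99215573 = 0.02401017
S_0' = S_0 - PV(D) = 1.1000 - 0.02401017 = 1.07598983
d1 = (ln(S_0'/K) + (r + sigma^2/2)*T) / (sigma*sqrt(T)) = 0.57948139
d2 = d1 - sigma*sqrt(T) = 0.42359682
exp(-rT) = 0.96608834
N(d1) = 0.71886780; N(d2) = 0.66407006
C = S_0' * N(d1) - K * exp(-rT) * N(d2) = 1.07598983 * 0.71886780 - 1.0300 * 0.96608834 * 0.66407006 = 0.1127

Answer: Price = 0.1127


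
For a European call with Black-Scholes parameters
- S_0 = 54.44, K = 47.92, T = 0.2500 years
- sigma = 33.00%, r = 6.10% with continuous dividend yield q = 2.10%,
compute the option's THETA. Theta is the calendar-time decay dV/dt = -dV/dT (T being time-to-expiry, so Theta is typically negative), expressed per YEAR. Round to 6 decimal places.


Answer: Theta = -5.980362

Derivation:
d1 = 0.9162346908; d2 = 0.7512346908
phi(d1) = 0.2621911300; exp(-qT) = 0.9947637572; exp(-rT) = 0.9848656924
Theta = -S*exp(-qT)*phi(d1)*sigma/(2*sqrt(T)) - r*K*exp(-rT)*N(d2) + q*S*exp(-qT)*N(d1)
N(d1) = 0.8202280930; N(d2) = 0.7737442870; sqrt(T) = 0.5000000000
Term 1 = -54.4400 * 0.9947637572 * 0.2621911300 * 0.3300 / (2 * 0.5000000000) = -4.6856517300
Term 2 = -0.0610 * 47.9200 * 0.9848656924 * 0.7737442870 = -2.2275174193
Term 3 = 0.0210 * 54.4400 * 0.9947637572 * 0.8202280930 = 0.9328074482
Theta = -4.6856517300 + (-2.2275174193) + (0.9328074482) = -5.980362


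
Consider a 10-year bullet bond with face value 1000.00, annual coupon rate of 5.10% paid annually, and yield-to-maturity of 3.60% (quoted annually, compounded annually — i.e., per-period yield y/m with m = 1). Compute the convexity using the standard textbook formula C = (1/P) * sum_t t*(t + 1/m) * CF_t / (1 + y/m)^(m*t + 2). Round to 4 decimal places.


Answer: Convexity = 78.1918

Derivation:
Coupon per period c = face * coupon_rate / m = 51.000000
Periods per year m = 1; per-period yield y/m = 0.036000
Number of cashflows N = 10
Cashflows (t years, CF_t, discount factor 1/(1+y/m)^(m*t), PV):
  t = 1.0000: CF_t = 51.000000, DF = 0.965251, PV = 49.227799
  t = 2.0000: CF_t = 51.000000, DF = 0.931709, PV = 47.517181
  t = 3.0000: CF_t = 51.000000, DF = 0.899333, PV = 45.866005
  t = 4.0000: CF_t = 51.000000, DF = 0.868082, PV = 44.272205
  t = 5.0000: CF_t = 51.000000, DF = 0.837917, PV = 42.733789
  t = 6.0000: CF_t = 51.000000, DF = 0.808801, PV = 41.248831
  t = 7.0000: CF_t = 51.000000, DF = 0.780696, PV = 39.815474
  t = 8.0000: CF_t = 51.000000, DF = 0.753567, PV = 38.431925
  t = 9.0000: CF_t = 51.000000, DF = 0.727381, PV = 37.096452
  t = 10.0000: CF_t = 1051.000000, DF = 0.702106, PV = 737.913001
Price P = sum_t PV_t = 1124.122661
Convexity numerator sum_t t*(t + 1/m) * CF_t / (1+y/m)^(m*t + 2):
  t = 1.0000: term = 91.732009
  t = 2.0000: term = 265.633231
  t = 3.0000: term = 512.805465
  t = 4.0000: term = 824.976617
  t = 5.0000: term = 1194.464214
  t = 6.0000: term = 1614.140830
  t = 7.0000: term = 2077.401326
  t = 8.0000: term = 2578.131816
  t = 9.0000: term = 3110.680280
  t = 10.0000: term = 75627.254815
Convexity = (1/P) * sum = 87897.220604 / 1124.122661 = 78.191841


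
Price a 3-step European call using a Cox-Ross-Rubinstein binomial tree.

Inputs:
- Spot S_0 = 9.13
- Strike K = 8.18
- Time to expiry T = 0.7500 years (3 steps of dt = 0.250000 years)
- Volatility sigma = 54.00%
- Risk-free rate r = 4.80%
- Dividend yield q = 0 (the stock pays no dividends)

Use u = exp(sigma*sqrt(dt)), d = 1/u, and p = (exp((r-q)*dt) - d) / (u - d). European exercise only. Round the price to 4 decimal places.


Answer: Price = V(0,0) = 2.3558

Derivation:
dt = T/N = 0.250000
u = exp(sigma*sqrt(dt)) = 1.309964; d = 1/u = 0.763379
p = (exp((r-q)*dt) - d) / (u - d) = 0.454994
Discount per step: exp(-r*dt) = 0.988072
Stock lattice S(k, i) with i counting down-moves:
  k=0: S(0,0) = 9.1300
  k=1: S(1,0) = 11.9600; S(1,1) = 6.9697
  k=2: S(2,0) = 15.6671; S(2,1) = 9.1300; S(2,2) = 5.3205
  k=3: S(3,0) = 20.5234; S(3,1) = 11.9600; S(3,2) = 6.9697; S(3,3) = 4.0616
Terminal payoffs V(N, i) = max(S_T - K, 0):
  V(3,0) = 12.343400; V(3,1) = 3.779975; V(3,2) = 0.000000; V(3,3) = 0.000000
Backward induction: V(k, i) = exp(-r*dt) * [p * V(k+1, i) + (1-p) * V(k+1, i+1)].
  V(2,0) = exp(-r*dt) * [p*12.343400 + (1-p)*3.779975] = 7.584716
  V(2,1) = exp(-r*dt) * [p*3.779975 + (1-p)*0.000000] = 1.699351
  V(2,2) = exp(-r*dt) * [p*0.000000 + (1-p)*0.000000] = 0.000000
  V(1,0) = exp(-r*dt) * [p*7.584716 + (1-p)*1.699351] = 4.324944
  V(1,1) = exp(-r*dt) * [p*1.699351 + (1-p)*0.000000] = 0.763971
  V(0,0) = exp(-r*dt) * [p*4.324944 + (1-p)*0.763971] = 2.355752


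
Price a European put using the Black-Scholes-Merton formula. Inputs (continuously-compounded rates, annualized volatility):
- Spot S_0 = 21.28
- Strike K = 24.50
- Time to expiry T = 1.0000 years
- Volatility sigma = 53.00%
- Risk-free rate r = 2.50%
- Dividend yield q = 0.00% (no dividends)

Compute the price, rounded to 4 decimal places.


d1 = (ln(S/K) + (r - q + 0.5*sigma^2) * T) / (sigma * sqrt(T)) = 0.04631047
d2 = d1 - sigma * sqrt(T) = -0.48368953
exp(-rT) = 0.97530991; exp(-qT) = 1.00000000
P = K * exp(-rT) * N(-d2) - S_0 * exp(-qT) * N(-d1)
N(-d1) = 0.48153140; N(-d2) = 0.68569689
P = 24.5000 * 0.97530991 * 0.68569689 - 21.2800 * 1.00000000 * 0.48153140 = 6.1378

Answer: Price = 6.1378


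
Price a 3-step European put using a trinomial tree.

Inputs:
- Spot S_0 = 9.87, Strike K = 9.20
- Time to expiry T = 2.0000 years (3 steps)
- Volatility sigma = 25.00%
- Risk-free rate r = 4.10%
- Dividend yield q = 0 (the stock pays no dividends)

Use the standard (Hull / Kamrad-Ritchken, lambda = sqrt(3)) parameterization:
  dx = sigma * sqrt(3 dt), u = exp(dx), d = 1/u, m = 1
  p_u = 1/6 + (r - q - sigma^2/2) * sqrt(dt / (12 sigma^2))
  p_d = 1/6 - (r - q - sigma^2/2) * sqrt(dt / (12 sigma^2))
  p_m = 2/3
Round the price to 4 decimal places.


dt = T/N = 0.666667; dx = sigma*sqrt(3*dt) = 0.353553
u = exp(dx) = 1.424119; d = 1/u = 0.702189
p_u = 0.175859, p_m = 0.666667, p_d = 0.157474
Discount per step: exp(-r*dt) = 0.973037
Stock lattice S(k, j) with j the centered position index:
  k=0: S(0,+0) = 9.8700
  k=1: S(1,-1) = 6.9306; S(1,+0) = 9.8700; S(1,+1) = 14.0561
  k=2: S(2,-2) = 4.8666; S(2,-1) = 6.9306; S(2,+0) = 9.8700; S(2,+1) = 14.0561; S(2,+2) = 20.0175
  k=3: S(3,-3) = 3.4173; S(3,-2) = 4.8666; S(3,-1) = 6.9306; S(3,+0) = 9.8700; S(3,+1) = 14.0561; S(3,+2) = 20.0175; S(3,+3) = 28.5073
Terminal payoffs V(N, j) = max(K - S_T, 0):
  V(3,-3) = 5.782738; V(3,-2) = 4.333412; V(3,-1) = 2.269399; V(3,+0) = 0.000000; V(3,+1) = 0.000000; V(3,+2) = 0.000000; V(3,+3) = 0.000000
Backward induction: V(k, j) = exp(-r*dt) * [p_u * V(k+1, j+1) + p_m * V(k+1, j) + p_d * V(k+1, j-1)]
  V(2,-2) = exp(-r*dt) * [p_u*2.269399 + p_m*4.333412 + p_d*5.782738] = 4.085459
  V(2,-1) = exp(-r*dt) * [p_u*0.000000 + p_m*2.269399 + p_d*4.333412] = 2.136141
  V(2,+0) = exp(-r*dt) * [p_u*0.000000 + p_m*0.000000 + p_d*2.269399] = 0.347736
  V(2,+1) = exp(-r*dt) * [p_u*0.000000 + p_m*0.000000 + p_d*0.000000] = 0.000000
  V(2,+2) = exp(-r*dt) * [p_u*0.000000 + p_m*0.000000 + p_d*0.000000] = 0.000000
  V(1,-1) = exp(-r*dt) * [p_u*0.347736 + p_m*2.136141 + p_d*4.085459] = 2.071207
  V(1,+0) = exp(-r*dt) * [p_u*0.000000 + p_m*0.347736 + p_d*2.136141] = 0.552891
  V(1,+1) = exp(-r*dt) * [p_u*0.000000 + p_m*0.000000 + p_d*0.347736] = 0.053283
  V(0,+0) = exp(-r*dt) * [p_u*0.053283 + p_m*0.552891 + p_d*2.071207] = 0.685140

Answer: Price = V(0,0) = 0.6851
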